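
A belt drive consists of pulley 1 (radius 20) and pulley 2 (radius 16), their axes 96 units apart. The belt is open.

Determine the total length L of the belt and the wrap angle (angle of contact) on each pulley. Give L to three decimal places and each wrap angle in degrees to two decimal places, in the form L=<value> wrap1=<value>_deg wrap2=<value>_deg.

open belt: β = asin((r2−r1)/C) = asin(-4/96) = -2.3880°
wrap1 = π − 2β = 184.7760°
wrap2 = π + 2β = 175.2240°
tangent length = C·cosβ = 95.9166
L = r1·wrap1 + r2·wrap2 + 2·C·cosβ = 20·3.2250 + 16·3.0582 + 2·95.9166 = 305.2640

L=305.264 wrap1=184.78_deg wrap2=175.22_deg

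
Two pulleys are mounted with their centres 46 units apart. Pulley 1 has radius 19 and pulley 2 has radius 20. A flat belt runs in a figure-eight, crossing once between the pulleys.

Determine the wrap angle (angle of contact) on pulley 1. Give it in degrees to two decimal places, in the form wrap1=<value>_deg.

crossed belt: β = asin((r1+r2)/C) = asin(39/46) = 57.9760°
wrap1 = wrap2 = π + 2β = 295.9520°

wrap1=295.95_deg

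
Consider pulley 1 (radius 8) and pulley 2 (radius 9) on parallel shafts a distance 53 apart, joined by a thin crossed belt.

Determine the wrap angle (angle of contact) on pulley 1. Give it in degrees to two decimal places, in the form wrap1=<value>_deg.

wrap1=217.42_deg

crossed belt: β = asin((r1+r2)/C) = asin(17/53) = 18.7086°
wrap1 = wrap2 = π + 2β = 217.4171°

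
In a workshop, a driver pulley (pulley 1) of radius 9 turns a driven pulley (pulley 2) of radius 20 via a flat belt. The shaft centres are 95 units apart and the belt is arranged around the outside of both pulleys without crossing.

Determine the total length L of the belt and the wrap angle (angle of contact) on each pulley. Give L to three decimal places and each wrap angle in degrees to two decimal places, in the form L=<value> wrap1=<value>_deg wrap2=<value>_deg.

L=282.381 wrap1=166.70_deg wrap2=193.30_deg

open belt: β = asin((r2−r1)/C) = asin(11/95) = 6.6492°
wrap1 = π − 2β = 166.7017°
wrap2 = π + 2β = 193.2983°
tangent length = C·cosβ = 94.3610
L = r1·wrap1 + r2·wrap2 + 2·C·cosβ = 9·2.9095 + 20·3.3737 + 2·94.3610 = 282.3813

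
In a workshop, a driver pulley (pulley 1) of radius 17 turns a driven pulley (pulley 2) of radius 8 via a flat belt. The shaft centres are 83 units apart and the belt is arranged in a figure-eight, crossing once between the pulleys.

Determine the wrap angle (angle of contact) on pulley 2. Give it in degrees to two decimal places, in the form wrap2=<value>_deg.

wrap2=215.06_deg

crossed belt: β = asin((r1+r2)/C) = asin(25/83) = 17.5300°
wrap1 = wrap2 = π + 2β = 215.0600°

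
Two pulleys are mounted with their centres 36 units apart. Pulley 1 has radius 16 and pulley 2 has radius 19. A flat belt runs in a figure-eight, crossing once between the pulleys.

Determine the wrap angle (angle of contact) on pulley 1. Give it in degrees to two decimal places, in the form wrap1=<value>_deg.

crossed belt: β = asin((r1+r2)/C) = asin(35/36) = 76.4638°
wrap1 = wrap2 = π + 2β = 332.9276°

wrap1=332.93_deg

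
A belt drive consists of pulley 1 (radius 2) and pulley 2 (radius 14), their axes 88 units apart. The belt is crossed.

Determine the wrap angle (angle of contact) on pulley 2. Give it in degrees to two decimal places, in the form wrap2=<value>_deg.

wrap2=200.95_deg

crossed belt: β = asin((r1+r2)/C) = asin(16/88) = 10.4757°
wrap1 = wrap2 = π + 2β = 200.9514°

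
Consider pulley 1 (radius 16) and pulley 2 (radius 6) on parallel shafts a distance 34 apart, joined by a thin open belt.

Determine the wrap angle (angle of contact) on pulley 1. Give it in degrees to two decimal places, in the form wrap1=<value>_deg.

wrap1=214.21_deg

open belt: β = asin((r2−r1)/C) = asin(-10/34) = -17.1046°
wrap1 = π − 2β = 214.2093°
wrap2 = π + 2β = 145.7907°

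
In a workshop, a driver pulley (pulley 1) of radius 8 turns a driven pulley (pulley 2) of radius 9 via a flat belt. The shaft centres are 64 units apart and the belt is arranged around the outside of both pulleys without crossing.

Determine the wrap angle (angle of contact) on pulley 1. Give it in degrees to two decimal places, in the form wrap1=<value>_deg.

open belt: β = asin((r2−r1)/C) = asin(1/64) = 0.8953°
wrap1 = π − 2β = 178.2094°
wrap2 = π + 2β = 181.7906°

wrap1=178.21_deg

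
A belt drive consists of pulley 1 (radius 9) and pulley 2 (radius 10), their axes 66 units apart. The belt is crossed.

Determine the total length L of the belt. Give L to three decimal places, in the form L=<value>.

L=197.199

crossed belt: β = asin((r1+r2)/C) = asin(19/66) = 16.7310°
wrap1 = wrap2 = π + 2β = 213.4620°
tangent length = C·cosβ = 63.2060
L = (r1+r2)·wrap + 2·C·cosβ = 19·3.7256 + 2·63.2060 = 197.1987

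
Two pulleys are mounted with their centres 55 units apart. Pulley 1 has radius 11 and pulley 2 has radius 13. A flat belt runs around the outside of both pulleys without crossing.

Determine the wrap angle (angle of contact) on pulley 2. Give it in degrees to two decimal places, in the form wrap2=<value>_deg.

wrap2=184.17_deg

open belt: β = asin((r2−r1)/C) = asin(2/55) = 2.0839°
wrap1 = π − 2β = 175.8321°
wrap2 = π + 2β = 184.1679°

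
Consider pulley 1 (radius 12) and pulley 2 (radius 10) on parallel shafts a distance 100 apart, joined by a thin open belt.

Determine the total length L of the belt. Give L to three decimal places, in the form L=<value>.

L=269.155

open belt: β = asin((r2−r1)/C) = asin(-2/100) = -1.1460°
wrap1 = π − 2β = 182.2920°
wrap2 = π + 2β = 177.7080°
tangent length = C·cosβ = 99.9800
L = r1·wrap1 + r2·wrap2 + 2·C·cosβ = 12·3.1816 + 10·3.1016 + 2·99.9800 = 269.1550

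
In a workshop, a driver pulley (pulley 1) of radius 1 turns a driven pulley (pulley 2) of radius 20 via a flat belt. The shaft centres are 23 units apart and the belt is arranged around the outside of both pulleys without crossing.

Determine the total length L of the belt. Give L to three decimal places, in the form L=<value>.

L=128.837

open belt: β = asin((r2−r1)/C) = asin(19/23) = 55.6988°
wrap1 = π − 2β = 68.6023°
wrap2 = π + 2β = 291.3977°
tangent length = C·cosβ = 12.9615
L = r1·wrap1 + r2·wrap2 + 2·C·cosβ = 1·1.1973 + 20·5.0858 + 2·12.9615 = 128.8373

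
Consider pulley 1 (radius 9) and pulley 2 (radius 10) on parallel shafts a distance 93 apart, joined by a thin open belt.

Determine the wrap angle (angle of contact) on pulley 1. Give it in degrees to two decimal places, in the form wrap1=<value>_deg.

open belt: β = asin((r2−r1)/C) = asin(1/93) = 0.6161°
wrap1 = π − 2β = 178.7678°
wrap2 = π + 2β = 181.2322°

wrap1=178.77_deg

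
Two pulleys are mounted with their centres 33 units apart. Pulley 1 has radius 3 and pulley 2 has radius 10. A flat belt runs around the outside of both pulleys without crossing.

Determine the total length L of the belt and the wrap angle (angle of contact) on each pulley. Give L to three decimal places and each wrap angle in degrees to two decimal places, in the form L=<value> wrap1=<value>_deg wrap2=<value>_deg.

L=108.331 wrap1=155.51_deg wrap2=204.49_deg

open belt: β = asin((r2−r1)/C) = asin(7/33) = 12.2467°
wrap1 = π − 2β = 155.5066°
wrap2 = π + 2β = 204.4934°
tangent length = C·cosβ = 32.2490
L = r1·wrap1 + r2·wrap2 + 2·C·cosβ = 3·2.7141 + 10·3.5691 + 2·32.2490 = 108.3312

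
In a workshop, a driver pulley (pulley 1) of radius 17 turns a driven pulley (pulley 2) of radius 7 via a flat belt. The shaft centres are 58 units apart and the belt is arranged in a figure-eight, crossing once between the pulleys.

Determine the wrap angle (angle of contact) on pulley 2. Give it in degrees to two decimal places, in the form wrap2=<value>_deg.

wrap2=228.89_deg

crossed belt: β = asin((r1+r2)/C) = asin(24/58) = 24.4433°
wrap1 = wrap2 = π + 2β = 228.8867°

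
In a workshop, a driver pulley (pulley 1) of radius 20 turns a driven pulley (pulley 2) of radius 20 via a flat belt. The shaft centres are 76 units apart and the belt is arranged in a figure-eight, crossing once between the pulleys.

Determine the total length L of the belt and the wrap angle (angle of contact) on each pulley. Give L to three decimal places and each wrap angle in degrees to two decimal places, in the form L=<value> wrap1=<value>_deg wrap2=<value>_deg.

crossed belt: β = asin((r1+r2)/C) = asin(40/76) = 31.7569°
wrap1 = wrap2 = π + 2β = 243.5137°
tangent length = C·cosβ = 64.6220
L = (r1+r2)·wrap + 2·C·cosβ = 40·4.2501 + 2·64.6220 = 299.2486

L=299.249 wrap1=243.51_deg wrap2=243.51_deg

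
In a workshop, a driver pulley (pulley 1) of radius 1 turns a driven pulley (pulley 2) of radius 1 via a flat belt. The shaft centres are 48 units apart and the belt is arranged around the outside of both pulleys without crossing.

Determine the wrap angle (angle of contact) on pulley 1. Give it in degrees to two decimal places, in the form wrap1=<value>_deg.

open belt: β = asin((r2−r1)/C) = asin(0/48) = 0.0000°
wrap1 = π − 2β = 180.0000°
wrap2 = π + 2β = 180.0000°

wrap1=180.00_deg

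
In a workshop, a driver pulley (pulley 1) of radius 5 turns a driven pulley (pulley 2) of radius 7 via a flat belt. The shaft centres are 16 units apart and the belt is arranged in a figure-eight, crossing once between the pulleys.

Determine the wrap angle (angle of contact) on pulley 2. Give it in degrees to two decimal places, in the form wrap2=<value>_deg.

crossed belt: β = asin((r1+r2)/C) = asin(12/16) = 48.5904°
wrap1 = wrap2 = π + 2β = 277.1808°

wrap2=277.18_deg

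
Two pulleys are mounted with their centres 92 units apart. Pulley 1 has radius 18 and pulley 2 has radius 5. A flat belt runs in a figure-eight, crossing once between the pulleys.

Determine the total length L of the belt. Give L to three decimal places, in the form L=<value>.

L=262.037

crossed belt: β = asin((r1+r2)/C) = asin(23/92) = 14.4775°
wrap1 = wrap2 = π + 2β = 208.9550°
tangent length = C·cosβ = 89.0786
L = (r1+r2)·wrap + 2·C·cosβ = 23·3.6470 + 2·89.0786 = 262.0372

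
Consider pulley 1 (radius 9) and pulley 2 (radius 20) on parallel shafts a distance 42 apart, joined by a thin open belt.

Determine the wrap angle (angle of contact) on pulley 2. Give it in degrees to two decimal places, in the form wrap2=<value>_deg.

open belt: β = asin((r2−r1)/C) = asin(11/42) = 15.1831°
wrap1 = π − 2β = 149.6338°
wrap2 = π + 2β = 210.3662°

wrap2=210.37_deg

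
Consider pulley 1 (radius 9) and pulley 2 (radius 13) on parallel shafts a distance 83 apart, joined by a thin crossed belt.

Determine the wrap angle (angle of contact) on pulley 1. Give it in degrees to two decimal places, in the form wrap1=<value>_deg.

wrap1=210.74_deg

crossed belt: β = asin((r1+r2)/C) = asin(22/83) = 15.3705°
wrap1 = wrap2 = π + 2β = 210.7411°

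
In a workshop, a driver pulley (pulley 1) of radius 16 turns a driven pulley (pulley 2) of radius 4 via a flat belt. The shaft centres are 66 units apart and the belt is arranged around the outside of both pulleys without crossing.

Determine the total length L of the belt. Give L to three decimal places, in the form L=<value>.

L=197.020

open belt: β = asin((r2−r1)/C) = asin(-12/66) = -10.4757°
wrap1 = π − 2β = 200.9514°
wrap2 = π + 2β = 159.0486°
tangent length = C·cosβ = 64.8999
L = r1·wrap1 + r2·wrap2 + 2·C·cosβ = 16·3.5073 + 4·2.7759 + 2·64.8999 = 197.0197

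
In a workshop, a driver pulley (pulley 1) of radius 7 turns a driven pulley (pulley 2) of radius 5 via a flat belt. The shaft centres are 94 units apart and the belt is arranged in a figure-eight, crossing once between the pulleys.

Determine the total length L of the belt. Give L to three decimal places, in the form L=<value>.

crossed belt: β = asin((r1+r2)/C) = asin(12/94) = 7.3344°
wrap1 = wrap2 = π + 2β = 194.6687°
tangent length = C·cosβ = 93.2309
L = (r1+r2)·wrap + 2·C·cosβ = 12·3.3976 + 2·93.2309 = 227.2331

L=227.233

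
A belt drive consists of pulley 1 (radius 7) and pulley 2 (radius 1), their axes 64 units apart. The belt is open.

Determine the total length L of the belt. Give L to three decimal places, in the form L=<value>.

L=153.696

open belt: β = asin((r2−r1)/C) = asin(-6/64) = -5.3794°
wrap1 = π − 2β = 190.7588°
wrap2 = π + 2β = 169.2412°
tangent length = C·cosβ = 63.7181
L = r1·wrap1 + r2·wrap2 + 2·C·cosβ = 7·3.3294 + 1·2.9538 + 2·63.7181 = 153.6957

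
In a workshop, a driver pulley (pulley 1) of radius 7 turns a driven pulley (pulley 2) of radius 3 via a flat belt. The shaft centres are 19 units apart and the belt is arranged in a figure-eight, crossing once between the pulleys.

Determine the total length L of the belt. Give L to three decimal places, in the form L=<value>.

L=74.812

crossed belt: β = asin((r1+r2)/C) = asin(10/19) = 31.7569°
wrap1 = wrap2 = π + 2β = 243.5137°
tangent length = C·cosβ = 16.1555
L = (r1+r2)·wrap + 2·C·cosβ = 10·4.2501 + 2·16.1555 = 74.8122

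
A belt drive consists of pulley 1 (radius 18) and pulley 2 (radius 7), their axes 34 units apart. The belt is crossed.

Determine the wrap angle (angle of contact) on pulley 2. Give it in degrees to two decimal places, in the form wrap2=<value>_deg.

wrap2=274.66_deg

crossed belt: β = asin((r1+r2)/C) = asin(25/34) = 47.3321°
wrap1 = wrap2 = π + 2β = 274.6641°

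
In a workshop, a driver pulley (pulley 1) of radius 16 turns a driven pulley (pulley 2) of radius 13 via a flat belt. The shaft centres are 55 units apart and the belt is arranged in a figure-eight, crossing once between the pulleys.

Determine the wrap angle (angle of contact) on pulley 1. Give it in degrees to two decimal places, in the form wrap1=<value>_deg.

wrap1=243.64_deg

crossed belt: β = asin((r1+r2)/C) = asin(29/55) = 31.8214°
wrap1 = wrap2 = π + 2β = 243.6427°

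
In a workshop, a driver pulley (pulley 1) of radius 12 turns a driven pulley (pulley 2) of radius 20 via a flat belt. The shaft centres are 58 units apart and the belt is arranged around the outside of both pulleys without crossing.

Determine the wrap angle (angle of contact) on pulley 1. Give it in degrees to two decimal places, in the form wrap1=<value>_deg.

open belt: β = asin((r2−r1)/C) = asin(8/58) = 7.9281°
wrap1 = π − 2β = 164.1437°
wrap2 = π + 2β = 195.8563°

wrap1=164.14_deg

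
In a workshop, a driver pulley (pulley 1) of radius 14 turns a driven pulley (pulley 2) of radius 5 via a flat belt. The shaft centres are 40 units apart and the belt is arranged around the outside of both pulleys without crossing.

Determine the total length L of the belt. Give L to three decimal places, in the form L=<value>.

open belt: β = asin((r2−r1)/C) = asin(-9/40) = -13.0029°
wrap1 = π − 2β = 206.0058°
wrap2 = π + 2β = 153.9942°
tangent length = C·cosβ = 38.9744
L = r1·wrap1 + r2·wrap2 + 2·C·cosβ = 14·3.5955 + 5·2.6877 + 2·38.9744 = 141.7239

L=141.724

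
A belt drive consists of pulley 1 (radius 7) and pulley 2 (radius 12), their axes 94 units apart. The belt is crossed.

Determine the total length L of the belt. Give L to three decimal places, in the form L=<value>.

L=251.544

crossed belt: β = asin((r1+r2)/C) = asin(19/94) = 11.6614°
wrap1 = wrap2 = π + 2β = 203.3228°
tangent length = C·cosβ = 92.0598
L = (r1+r2)·wrap + 2·C·cosβ = 19·3.5487 + 2·92.0598 = 251.5439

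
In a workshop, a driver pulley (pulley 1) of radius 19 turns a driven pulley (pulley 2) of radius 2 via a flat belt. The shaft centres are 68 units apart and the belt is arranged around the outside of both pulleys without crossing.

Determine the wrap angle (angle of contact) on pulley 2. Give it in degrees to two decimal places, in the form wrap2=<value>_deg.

open belt: β = asin((r2−r1)/C) = asin(-17/68) = -14.4775°
wrap1 = π − 2β = 208.9550°
wrap2 = π + 2β = 151.0450°

wrap2=151.04_deg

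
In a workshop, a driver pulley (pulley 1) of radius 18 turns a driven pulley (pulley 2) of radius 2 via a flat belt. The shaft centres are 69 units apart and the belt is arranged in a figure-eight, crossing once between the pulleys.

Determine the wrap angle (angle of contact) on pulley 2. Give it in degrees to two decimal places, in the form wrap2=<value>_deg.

crossed belt: β = asin((r1+r2)/C) = asin(20/69) = 16.8493°
wrap1 = wrap2 = π + 2β = 213.6986°

wrap2=213.70_deg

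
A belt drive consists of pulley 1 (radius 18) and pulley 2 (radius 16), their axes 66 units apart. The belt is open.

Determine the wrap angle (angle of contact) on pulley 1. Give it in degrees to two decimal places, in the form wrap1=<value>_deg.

open belt: β = asin((r2−r1)/C) = asin(-2/66) = -1.7365°
wrap1 = π − 2β = 183.4730°
wrap2 = π + 2β = 176.5270°

wrap1=183.47_deg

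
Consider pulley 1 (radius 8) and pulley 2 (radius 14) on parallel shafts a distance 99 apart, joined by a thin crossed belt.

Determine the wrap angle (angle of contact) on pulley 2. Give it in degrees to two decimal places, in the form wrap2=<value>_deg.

wrap2=205.68_deg

crossed belt: β = asin((r1+r2)/C) = asin(22/99) = 12.8396°
wrap1 = wrap2 = π + 2β = 205.6792°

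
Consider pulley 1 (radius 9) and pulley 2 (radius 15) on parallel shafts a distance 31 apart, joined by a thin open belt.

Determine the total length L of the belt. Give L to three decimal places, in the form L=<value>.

L=138.563

open belt: β = asin((r2−r1)/C) = asin(6/31) = 11.1599°
wrap1 = π − 2β = 157.6801°
wrap2 = π + 2β = 202.3199°
tangent length = C·cosβ = 30.4138
L = r1·wrap1 + r2·wrap2 + 2·C·cosβ = 9·2.7520 + 15·3.5311 + 2·30.4138 = 138.5632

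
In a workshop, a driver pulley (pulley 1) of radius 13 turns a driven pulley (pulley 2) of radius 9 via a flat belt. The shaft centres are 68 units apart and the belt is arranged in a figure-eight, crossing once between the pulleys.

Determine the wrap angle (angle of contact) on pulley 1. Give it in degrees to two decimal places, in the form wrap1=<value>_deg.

crossed belt: β = asin((r1+r2)/C) = asin(22/68) = 18.8765°
wrap1 = wrap2 = π + 2β = 217.7530°

wrap1=217.75_deg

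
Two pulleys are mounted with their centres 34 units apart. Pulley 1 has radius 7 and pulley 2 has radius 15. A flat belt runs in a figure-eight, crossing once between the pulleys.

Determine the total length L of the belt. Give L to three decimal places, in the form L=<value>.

crossed belt: β = asin((r1+r2)/C) = asin(22/34) = 40.3202°
wrap1 = wrap2 = π + 2β = 260.6404°
tangent length = C·cosβ = 25.9230
L = (r1+r2)·wrap + 2·C·cosβ = 22·4.5490 + 2·25.9230 = 151.9247

L=151.925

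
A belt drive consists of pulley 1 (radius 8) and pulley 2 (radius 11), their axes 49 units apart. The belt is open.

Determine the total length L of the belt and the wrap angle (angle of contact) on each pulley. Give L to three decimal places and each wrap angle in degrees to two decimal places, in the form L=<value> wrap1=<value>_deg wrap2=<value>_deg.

L=157.874 wrap1=172.98_deg wrap2=187.02_deg

open belt: β = asin((r2−r1)/C) = asin(3/49) = 3.5101°
wrap1 = π − 2β = 172.9798°
wrap2 = π + 2β = 187.0202°
tangent length = C·cosβ = 48.9081
L = r1·wrap1 + r2·wrap2 + 2·C·cosβ = 8·3.0191 + 11·3.2641 + 2·48.9081 = 157.8740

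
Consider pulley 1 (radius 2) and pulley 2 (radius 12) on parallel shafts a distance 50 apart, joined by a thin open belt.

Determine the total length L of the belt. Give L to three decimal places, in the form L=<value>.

L=145.989

open belt: β = asin((r2−r1)/C) = asin(10/50) = 11.5370°
wrap1 = π − 2β = 156.9261°
wrap2 = π + 2β = 203.0739°
tangent length = C·cosβ = 48.9898
L = r1·wrap1 + r2·wrap2 + 2·C·cosβ = 2·2.7389 + 12·3.5443 + 2·48.9898 = 145.9890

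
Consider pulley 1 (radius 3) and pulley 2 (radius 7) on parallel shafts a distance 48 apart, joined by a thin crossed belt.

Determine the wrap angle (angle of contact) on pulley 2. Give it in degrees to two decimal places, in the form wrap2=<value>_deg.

wrap2=204.05_deg

crossed belt: β = asin((r1+r2)/C) = asin(10/48) = 12.0247°
wrap1 = wrap2 = π + 2β = 204.0494°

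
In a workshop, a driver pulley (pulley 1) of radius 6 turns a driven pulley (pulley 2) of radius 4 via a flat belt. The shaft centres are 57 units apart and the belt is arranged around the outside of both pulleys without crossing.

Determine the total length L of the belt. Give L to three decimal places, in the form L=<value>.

open belt: β = asin((r2−r1)/C) = asin(-2/57) = -2.0108°
wrap1 = π − 2β = 184.0216°
wrap2 = π + 2β = 175.9784°
tangent length = C·cosβ = 56.9649
L = r1·wrap1 + r2·wrap2 + 2·C·cosβ = 6·3.2118 + 4·3.0714 + 2·56.9649 = 145.4861

L=145.486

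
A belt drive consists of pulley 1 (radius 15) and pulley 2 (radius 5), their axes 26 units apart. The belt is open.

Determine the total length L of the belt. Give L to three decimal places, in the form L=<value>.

open belt: β = asin((r2−r1)/C) = asin(-10/26) = -22.6199°
wrap1 = π − 2β = 225.2397°
wrap2 = π + 2β = 134.7603°
tangent length = C·cosβ = 24.0000
L = r1·wrap1 + r2·wrap2 + 2·C·cosβ = 15·3.9312 + 5·2.3520 + 2·24.0000 = 118.7277

L=118.728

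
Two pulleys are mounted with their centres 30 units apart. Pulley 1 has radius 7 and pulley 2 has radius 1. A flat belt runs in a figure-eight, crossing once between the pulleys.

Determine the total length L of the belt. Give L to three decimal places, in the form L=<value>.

L=87.279

crossed belt: β = asin((r1+r2)/C) = asin(8/30) = 15.4660°
wrap1 = wrap2 = π + 2β = 210.9320°
tangent length = C·cosβ = 28.9137
L = (r1+r2)·wrap + 2·C·cosβ = 8·3.6815 + 2·28.9137 = 87.2790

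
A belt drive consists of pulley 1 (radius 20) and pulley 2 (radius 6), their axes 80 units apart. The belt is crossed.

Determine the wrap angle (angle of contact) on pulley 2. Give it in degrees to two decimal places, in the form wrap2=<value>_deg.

wrap2=217.93_deg

crossed belt: β = asin((r1+r2)/C) = asin(26/80) = 18.9656°
wrap1 = wrap2 = π + 2β = 217.9311°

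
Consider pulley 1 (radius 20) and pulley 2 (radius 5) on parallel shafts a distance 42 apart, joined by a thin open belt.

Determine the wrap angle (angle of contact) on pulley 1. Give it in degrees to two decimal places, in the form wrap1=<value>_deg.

open belt: β = asin((r2−r1)/C) = asin(-15/42) = -20.9248°
wrap1 = π − 2β = 221.8497°
wrap2 = π + 2β = 138.1503°

wrap1=221.85_deg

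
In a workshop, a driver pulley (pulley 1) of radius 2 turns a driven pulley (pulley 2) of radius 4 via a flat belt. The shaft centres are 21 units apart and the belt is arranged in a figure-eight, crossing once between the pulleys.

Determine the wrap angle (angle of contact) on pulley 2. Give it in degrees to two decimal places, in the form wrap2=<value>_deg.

wrap2=213.20_deg

crossed belt: β = asin((r1+r2)/C) = asin(6/21) = 16.6015°
wrap1 = wrap2 = π + 2β = 213.2031°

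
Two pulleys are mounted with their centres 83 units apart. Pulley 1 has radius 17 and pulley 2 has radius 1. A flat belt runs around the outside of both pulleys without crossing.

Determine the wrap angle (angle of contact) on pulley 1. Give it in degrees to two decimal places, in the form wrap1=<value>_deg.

open belt: β = asin((r2−r1)/C) = asin(-16/83) = -11.1145°
wrap1 = π − 2β = 202.2291°
wrap2 = π + 2β = 157.7709°

wrap1=202.23_deg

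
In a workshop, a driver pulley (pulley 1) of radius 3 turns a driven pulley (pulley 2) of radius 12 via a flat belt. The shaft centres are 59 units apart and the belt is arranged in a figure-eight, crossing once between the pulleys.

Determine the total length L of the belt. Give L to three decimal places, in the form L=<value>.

crossed belt: β = asin((r1+r2)/C) = asin(15/59) = 14.7284°
wrap1 = wrap2 = π + 2β = 209.4568°
tangent length = C·cosβ = 57.0614
L = (r1+r2)·wrap + 2·C·cosβ = 15·3.6557 + 2·57.0614 = 168.9584

L=168.958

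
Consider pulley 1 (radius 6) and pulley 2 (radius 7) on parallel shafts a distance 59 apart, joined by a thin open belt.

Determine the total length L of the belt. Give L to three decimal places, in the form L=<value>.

open belt: β = asin((r2−r1)/C) = asin(1/59) = 0.9712°
wrap1 = π − 2β = 178.0577°
wrap2 = π + 2β = 181.9423°
tangent length = C·cosβ = 58.9915
L = r1·wrap1 + r2·wrap2 + 2·C·cosβ = 6·3.1077 + 7·3.1755 + 2·58.9915 = 158.8577

L=158.858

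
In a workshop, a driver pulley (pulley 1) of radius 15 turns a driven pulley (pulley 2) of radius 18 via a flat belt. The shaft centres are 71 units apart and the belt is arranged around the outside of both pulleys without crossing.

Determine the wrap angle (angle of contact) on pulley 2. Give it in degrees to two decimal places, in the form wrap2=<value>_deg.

wrap2=184.84_deg

open belt: β = asin((r2−r1)/C) = asin(3/71) = 2.4217°
wrap1 = π − 2β = 175.1567°
wrap2 = π + 2β = 184.8433°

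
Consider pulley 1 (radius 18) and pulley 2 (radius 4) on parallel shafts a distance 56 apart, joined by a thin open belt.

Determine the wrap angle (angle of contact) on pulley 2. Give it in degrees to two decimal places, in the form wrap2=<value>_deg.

wrap2=151.04_deg

open belt: β = asin((r2−r1)/C) = asin(-14/56) = -14.4775°
wrap1 = π − 2β = 208.9550°
wrap2 = π + 2β = 151.0450°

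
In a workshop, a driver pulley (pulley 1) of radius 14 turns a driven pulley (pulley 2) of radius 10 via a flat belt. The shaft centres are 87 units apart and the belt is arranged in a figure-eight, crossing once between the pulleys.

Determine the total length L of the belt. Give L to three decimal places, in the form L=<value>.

L=256.062

crossed belt: β = asin((r1+r2)/C) = asin(24/87) = 16.0134°
wrap1 = wrap2 = π + 2β = 212.0268°
tangent length = C·cosβ = 83.6242
L = (r1+r2)·wrap + 2·C·cosβ = 24·3.7006 + 2·83.6242 = 256.0619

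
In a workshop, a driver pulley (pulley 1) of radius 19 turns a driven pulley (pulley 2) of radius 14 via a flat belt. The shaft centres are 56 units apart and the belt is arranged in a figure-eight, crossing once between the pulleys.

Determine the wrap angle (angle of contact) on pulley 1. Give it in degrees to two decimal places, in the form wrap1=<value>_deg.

crossed belt: β = asin((r1+r2)/C) = asin(33/56) = 36.1063°
wrap1 = wrap2 = π + 2β = 252.2127°

wrap1=252.21_deg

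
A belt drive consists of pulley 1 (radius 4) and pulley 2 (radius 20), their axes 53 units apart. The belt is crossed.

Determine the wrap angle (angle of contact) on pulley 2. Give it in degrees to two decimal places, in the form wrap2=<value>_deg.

crossed belt: β = asin((r1+r2)/C) = asin(24/53) = 26.9254°
wrap1 = wrap2 = π + 2β = 233.8508°

wrap2=233.85_deg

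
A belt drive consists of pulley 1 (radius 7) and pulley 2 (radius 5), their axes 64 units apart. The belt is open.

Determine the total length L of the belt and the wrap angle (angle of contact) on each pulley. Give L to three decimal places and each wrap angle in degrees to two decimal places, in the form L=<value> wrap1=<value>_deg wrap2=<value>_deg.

L=165.762 wrap1=183.58_deg wrap2=176.42_deg

open belt: β = asin((r2−r1)/C) = asin(-2/64) = -1.7908°
wrap1 = π − 2β = 183.5816°
wrap2 = π + 2β = 176.4184°
tangent length = C·cosβ = 63.9687
L = r1·wrap1 + r2·wrap2 + 2·C·cosβ = 7·3.2041 + 5·3.0791 + 2·63.9687 = 165.7616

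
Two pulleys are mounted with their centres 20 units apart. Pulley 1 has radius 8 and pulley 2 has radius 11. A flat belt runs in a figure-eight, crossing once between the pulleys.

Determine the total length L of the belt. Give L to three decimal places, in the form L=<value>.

L=119.803

crossed belt: β = asin((r1+r2)/C) = asin(19/20) = 71.8051°
wrap1 = wrap2 = π + 2β = 323.6103°
tangent length = C·cosβ = 6.2450
L = (r1+r2)·wrap + 2·C·cosβ = 19·5.6481 + 2·6.2450 = 119.8032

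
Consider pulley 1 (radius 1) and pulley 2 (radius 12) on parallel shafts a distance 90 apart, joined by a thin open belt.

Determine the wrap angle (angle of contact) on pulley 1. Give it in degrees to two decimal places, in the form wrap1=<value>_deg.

wrap1=165.96_deg

open belt: β = asin((r2−r1)/C) = asin(11/90) = 7.0204°
wrap1 = π − 2β = 165.9593°
wrap2 = π + 2β = 194.0407°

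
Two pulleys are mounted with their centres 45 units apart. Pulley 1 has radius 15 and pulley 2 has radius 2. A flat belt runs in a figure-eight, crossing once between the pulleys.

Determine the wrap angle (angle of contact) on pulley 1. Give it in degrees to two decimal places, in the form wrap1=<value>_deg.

wrap1=224.39_deg

crossed belt: β = asin((r1+r2)/C) = asin(17/45) = 22.1961°
wrap1 = wrap2 = π + 2β = 224.3922°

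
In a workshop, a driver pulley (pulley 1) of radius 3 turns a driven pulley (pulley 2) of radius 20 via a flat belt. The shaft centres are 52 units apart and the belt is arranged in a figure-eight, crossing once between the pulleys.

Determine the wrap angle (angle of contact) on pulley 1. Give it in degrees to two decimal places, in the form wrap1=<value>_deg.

wrap1=232.50_deg

crossed belt: β = asin((r1+r2)/C) = asin(23/52) = 26.2512°
wrap1 = wrap2 = π + 2β = 232.5024°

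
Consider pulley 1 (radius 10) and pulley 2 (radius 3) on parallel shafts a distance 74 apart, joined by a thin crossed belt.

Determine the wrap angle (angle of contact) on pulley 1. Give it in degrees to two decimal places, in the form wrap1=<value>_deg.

wrap1=200.24_deg

crossed belt: β = asin((r1+r2)/C) = asin(13/74) = 10.1180°
wrap1 = wrap2 = π + 2β = 200.2360°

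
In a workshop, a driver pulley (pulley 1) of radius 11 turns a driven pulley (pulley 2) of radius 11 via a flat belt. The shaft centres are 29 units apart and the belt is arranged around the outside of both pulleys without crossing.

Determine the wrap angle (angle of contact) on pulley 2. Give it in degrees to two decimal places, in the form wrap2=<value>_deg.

open belt: β = asin((r2−r1)/C) = asin(0/29) = 0.0000°
wrap1 = π − 2β = 180.0000°
wrap2 = π + 2β = 180.0000°

wrap2=180.00_deg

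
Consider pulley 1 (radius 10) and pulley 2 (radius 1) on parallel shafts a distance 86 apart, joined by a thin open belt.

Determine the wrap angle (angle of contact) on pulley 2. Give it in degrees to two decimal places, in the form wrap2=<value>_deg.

open belt: β = asin((r2−r1)/C) = asin(-9/86) = -6.0071°
wrap1 = π − 2β = 192.0141°
wrap2 = π + 2β = 167.9859°

wrap2=167.99_deg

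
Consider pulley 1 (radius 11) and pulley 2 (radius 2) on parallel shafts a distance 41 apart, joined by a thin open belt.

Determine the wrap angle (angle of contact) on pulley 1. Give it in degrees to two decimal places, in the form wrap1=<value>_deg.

wrap1=205.36_deg

open belt: β = asin((r2−r1)/C) = asin(-9/41) = -12.6804°
wrap1 = π − 2β = 205.3608°
wrap2 = π + 2β = 154.6392°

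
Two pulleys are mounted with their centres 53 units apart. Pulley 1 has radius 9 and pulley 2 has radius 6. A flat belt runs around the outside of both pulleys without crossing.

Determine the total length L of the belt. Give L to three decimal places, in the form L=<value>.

open belt: β = asin((r2−r1)/C) = asin(-3/53) = -3.2449°
wrap1 = π − 2β = 186.4898°
wrap2 = π + 2β = 173.5102°
tangent length = C·cosβ = 52.9150
L = r1·wrap1 + r2·wrap2 + 2·C·cosβ = 9·3.2549 + 6·3.0283 + 2·52.9150 = 153.2937

L=153.294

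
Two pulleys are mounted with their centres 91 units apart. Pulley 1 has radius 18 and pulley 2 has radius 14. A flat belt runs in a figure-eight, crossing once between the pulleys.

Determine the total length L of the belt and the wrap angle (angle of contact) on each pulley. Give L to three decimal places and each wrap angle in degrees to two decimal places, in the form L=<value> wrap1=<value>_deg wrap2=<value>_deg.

crossed belt: β = asin((r1+r2)/C) = asin(32/91) = 20.5882°
wrap1 = wrap2 = π + 2β = 221.1763°
tangent length = C·cosβ = 85.1880
L = (r1+r2)·wrap + 2·C·cosβ = 32·3.8603 + 2·85.1880 = 293.9042

L=293.904 wrap1=221.18_deg wrap2=221.18_deg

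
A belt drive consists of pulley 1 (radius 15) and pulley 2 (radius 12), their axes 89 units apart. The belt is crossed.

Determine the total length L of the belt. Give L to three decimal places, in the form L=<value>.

L=271.079

crossed belt: β = asin((r1+r2)/C) = asin(27/89) = 17.6602°
wrap1 = wrap2 = π + 2β = 215.3203°
tangent length = C·cosβ = 84.8057
L = (r1+r2)·wrap + 2·C·cosβ = 27·3.7580 + 2·84.8057 = 271.0786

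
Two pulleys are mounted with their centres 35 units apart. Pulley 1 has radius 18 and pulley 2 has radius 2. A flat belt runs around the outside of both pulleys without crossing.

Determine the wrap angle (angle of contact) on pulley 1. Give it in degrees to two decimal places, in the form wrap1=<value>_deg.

wrap1=234.41_deg

open belt: β = asin((r2−r1)/C) = asin(-16/35) = -27.2029°
wrap1 = π − 2β = 234.4058°
wrap2 = π + 2β = 125.5942°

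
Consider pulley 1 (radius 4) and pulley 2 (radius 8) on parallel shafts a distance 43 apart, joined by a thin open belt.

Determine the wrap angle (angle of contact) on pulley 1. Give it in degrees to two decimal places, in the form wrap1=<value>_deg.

open belt: β = asin((r2−r1)/C) = asin(4/43) = 5.3376°
wrap1 = π − 2β = 169.3249°
wrap2 = π + 2β = 190.6751°

wrap1=169.32_deg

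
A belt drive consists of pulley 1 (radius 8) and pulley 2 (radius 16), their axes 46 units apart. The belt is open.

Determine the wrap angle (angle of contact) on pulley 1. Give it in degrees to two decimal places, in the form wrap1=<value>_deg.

open belt: β = asin((r2−r1)/C) = asin(8/46) = 10.0154°
wrap1 = π − 2β = 159.9692°
wrap2 = π + 2β = 200.0308°

wrap1=159.97_deg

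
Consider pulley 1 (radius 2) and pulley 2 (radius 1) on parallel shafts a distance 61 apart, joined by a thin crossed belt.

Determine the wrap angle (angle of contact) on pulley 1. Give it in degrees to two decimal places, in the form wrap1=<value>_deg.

crossed belt: β = asin((r1+r2)/C) = asin(3/61) = 2.8190°
wrap1 = wrap2 = π + 2β = 185.6379°

wrap1=185.64_deg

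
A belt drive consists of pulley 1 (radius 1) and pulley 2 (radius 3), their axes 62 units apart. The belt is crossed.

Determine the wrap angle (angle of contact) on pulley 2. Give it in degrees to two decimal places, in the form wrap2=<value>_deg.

wrap2=187.40_deg

crossed belt: β = asin((r1+r2)/C) = asin(4/62) = 3.6991°
wrap1 = wrap2 = π + 2β = 187.3981°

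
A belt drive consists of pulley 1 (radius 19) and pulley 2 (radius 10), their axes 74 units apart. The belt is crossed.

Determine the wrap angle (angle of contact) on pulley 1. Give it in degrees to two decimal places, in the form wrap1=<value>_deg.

crossed belt: β = asin((r1+r2)/C) = asin(29/74) = 23.0723°
wrap1 = wrap2 = π + 2β = 226.1445°

wrap1=226.14_deg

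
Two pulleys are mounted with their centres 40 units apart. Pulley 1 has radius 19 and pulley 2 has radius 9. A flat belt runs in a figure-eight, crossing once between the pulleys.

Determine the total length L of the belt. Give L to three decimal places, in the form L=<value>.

L=188.518

crossed belt: β = asin((r1+r2)/C) = asin(28/40) = 44.4270°
wrap1 = wrap2 = π + 2β = 268.8540°
tangent length = C·cosβ = 28.5657
L = (r1+r2)·wrap + 2·C·cosβ = 28·4.6924 + 2·28.5657 = 188.5183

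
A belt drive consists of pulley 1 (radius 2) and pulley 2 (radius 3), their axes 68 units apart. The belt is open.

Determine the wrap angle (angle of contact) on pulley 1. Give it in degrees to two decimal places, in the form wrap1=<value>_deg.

open belt: β = asin((r2−r1)/C) = asin(1/68) = 0.8426°
wrap1 = π − 2β = 178.3148°
wrap2 = π + 2β = 181.6852°

wrap1=178.31_deg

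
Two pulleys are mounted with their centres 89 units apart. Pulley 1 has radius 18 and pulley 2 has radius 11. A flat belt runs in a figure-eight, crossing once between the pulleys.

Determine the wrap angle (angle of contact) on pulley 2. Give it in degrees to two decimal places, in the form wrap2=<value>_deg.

crossed belt: β = asin((r1+r2)/C) = asin(29/89) = 19.0166°
wrap1 = wrap2 = π + 2β = 218.0333°

wrap2=218.03_deg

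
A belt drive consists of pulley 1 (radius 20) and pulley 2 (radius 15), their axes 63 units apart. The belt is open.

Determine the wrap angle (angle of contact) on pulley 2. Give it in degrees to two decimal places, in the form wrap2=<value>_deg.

wrap2=170.90_deg

open belt: β = asin((r2−r1)/C) = asin(-5/63) = -4.5521°
wrap1 = π − 2β = 189.1041°
wrap2 = π + 2β = 170.8959°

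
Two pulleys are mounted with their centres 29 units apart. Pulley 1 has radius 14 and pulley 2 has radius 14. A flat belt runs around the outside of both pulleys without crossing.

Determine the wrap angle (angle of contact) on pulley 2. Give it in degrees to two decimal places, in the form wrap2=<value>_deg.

open belt: β = asin((r2−r1)/C) = asin(0/29) = 0.0000°
wrap1 = π − 2β = 180.0000°
wrap2 = π + 2β = 180.0000°

wrap2=180.00_deg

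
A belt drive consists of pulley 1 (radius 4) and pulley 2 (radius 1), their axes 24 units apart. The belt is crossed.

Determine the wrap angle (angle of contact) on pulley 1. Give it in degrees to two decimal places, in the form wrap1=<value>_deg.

wrap1=204.05_deg

crossed belt: β = asin((r1+r2)/C) = asin(5/24) = 12.0247°
wrap1 = wrap2 = π + 2β = 204.0494°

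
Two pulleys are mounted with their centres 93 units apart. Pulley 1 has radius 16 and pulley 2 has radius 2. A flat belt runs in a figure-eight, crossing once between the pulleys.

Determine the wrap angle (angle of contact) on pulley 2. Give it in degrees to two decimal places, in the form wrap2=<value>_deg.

crossed belt: β = asin((r1+r2)/C) = asin(18/93) = 11.1599°
wrap1 = wrap2 = π + 2β = 202.3199°

wrap2=202.32_deg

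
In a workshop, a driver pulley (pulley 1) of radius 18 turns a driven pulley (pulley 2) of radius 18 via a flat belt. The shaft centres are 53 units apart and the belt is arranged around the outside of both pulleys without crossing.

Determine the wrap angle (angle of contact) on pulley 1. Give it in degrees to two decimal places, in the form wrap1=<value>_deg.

wrap1=180.00_deg

open belt: β = asin((r2−r1)/C) = asin(0/53) = 0.0000°
wrap1 = π − 2β = 180.0000°
wrap2 = π + 2β = 180.0000°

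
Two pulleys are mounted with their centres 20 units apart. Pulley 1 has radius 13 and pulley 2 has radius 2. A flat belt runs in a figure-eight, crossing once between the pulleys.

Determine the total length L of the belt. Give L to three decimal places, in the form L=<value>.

L=99.023

crossed belt: β = asin((r1+r2)/C) = asin(15/20) = 48.5904°
wrap1 = wrap2 = π + 2β = 277.1808°
tangent length = C·cosβ = 13.2288
L = (r1+r2)·wrap + 2·C·cosβ = 15·4.8377 + 2·13.2288 = 99.0233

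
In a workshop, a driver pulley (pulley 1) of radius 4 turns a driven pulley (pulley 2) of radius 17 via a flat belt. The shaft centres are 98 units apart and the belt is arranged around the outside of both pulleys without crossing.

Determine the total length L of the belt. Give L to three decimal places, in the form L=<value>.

L=263.700

open belt: β = asin((r2−r1)/C) = asin(13/98) = 7.6229°
wrap1 = π − 2β = 164.7541°
wrap2 = π + 2β = 195.2459°
tangent length = C·cosβ = 97.1339
L = r1·wrap1 + r2·wrap2 + 2·C·cosβ = 4·2.8755 + 17·3.4077 + 2·97.1339 = 263.7005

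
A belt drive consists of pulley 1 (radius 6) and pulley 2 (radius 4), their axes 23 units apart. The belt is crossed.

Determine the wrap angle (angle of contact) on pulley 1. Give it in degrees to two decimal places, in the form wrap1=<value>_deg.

wrap1=231.54_deg

crossed belt: β = asin((r1+r2)/C) = asin(10/23) = 25.7715°
wrap1 = wrap2 = π + 2β = 231.5429°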